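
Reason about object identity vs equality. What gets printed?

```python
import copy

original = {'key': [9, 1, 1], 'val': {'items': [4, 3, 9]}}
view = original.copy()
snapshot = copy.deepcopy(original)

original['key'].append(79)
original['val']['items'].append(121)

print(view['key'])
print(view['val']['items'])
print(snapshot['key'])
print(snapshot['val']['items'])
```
[9, 1, 1, 79]
[4, 3, 9, 121]
[9, 1, 1]
[4, 3, 9]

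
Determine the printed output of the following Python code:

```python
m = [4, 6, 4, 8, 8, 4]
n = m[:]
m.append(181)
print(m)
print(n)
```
[4, 6, 4, 8, 8, 4, 181]
[4, 6, 4, 8, 8, 4]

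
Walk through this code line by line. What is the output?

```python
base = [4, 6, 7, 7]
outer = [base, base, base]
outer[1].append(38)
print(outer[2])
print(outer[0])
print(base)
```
[4, 6, 7, 7, 38]
[4, 6, 7, 7, 38]
[4, 6, 7, 7, 38]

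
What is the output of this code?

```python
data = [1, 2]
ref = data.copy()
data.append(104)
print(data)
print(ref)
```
[1, 2, 104]
[1, 2]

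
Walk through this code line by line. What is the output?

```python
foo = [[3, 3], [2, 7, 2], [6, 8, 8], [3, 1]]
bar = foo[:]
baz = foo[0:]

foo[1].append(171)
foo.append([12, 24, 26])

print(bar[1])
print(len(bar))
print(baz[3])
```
[2, 7, 2, 171]
4
[3, 1]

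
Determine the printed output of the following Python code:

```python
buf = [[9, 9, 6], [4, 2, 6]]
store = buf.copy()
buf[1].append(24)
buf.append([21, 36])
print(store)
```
[[9, 9, 6], [4, 2, 6, 24]]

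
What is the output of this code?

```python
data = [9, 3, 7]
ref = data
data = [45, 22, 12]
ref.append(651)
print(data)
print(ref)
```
[45, 22, 12]
[9, 3, 7, 651]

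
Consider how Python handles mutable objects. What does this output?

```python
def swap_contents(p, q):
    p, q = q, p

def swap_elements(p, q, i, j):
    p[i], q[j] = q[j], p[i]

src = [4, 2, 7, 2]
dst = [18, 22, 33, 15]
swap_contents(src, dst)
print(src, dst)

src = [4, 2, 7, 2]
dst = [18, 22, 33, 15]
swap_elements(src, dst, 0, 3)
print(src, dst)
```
[4, 2, 7, 2] [18, 22, 33, 15]
[15, 2, 7, 2] [18, 22, 33, 4]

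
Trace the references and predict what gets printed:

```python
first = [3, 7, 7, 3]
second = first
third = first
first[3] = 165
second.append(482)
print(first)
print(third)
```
[3, 7, 7, 165, 482]
[3, 7, 7, 165, 482]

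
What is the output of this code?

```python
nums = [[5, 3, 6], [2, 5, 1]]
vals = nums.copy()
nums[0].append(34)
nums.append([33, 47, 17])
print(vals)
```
[[5, 3, 6, 34], [2, 5, 1]]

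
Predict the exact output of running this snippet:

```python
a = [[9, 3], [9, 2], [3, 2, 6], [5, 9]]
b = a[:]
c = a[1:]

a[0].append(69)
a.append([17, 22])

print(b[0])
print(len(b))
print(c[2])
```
[9, 3, 69]
4
[5, 9]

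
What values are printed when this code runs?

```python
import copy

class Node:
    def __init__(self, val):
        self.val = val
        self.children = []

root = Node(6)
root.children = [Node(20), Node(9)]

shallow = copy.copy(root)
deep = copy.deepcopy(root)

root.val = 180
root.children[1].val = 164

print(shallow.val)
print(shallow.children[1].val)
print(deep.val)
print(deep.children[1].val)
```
6
164
6
9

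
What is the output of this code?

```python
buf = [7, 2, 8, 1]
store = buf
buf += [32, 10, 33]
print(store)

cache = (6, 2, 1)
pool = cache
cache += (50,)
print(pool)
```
[7, 2, 8, 1, 32, 10, 33]
(6, 2, 1)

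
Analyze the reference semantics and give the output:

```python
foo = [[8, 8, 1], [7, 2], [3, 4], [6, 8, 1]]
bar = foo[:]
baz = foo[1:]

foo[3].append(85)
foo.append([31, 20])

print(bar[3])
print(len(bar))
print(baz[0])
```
[6, 8, 1, 85]
4
[7, 2]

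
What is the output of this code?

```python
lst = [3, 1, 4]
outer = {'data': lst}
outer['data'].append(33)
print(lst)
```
[3, 1, 4, 33]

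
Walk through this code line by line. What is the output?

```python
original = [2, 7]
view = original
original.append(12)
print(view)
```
[2, 7, 12]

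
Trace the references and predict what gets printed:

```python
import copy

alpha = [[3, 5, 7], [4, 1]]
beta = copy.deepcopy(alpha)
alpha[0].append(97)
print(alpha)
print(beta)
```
[[3, 5, 7, 97], [4, 1]]
[[3, 5, 7], [4, 1]]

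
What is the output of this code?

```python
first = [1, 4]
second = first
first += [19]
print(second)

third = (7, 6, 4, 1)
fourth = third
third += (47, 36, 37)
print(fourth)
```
[1, 4, 19]
(7, 6, 4, 1)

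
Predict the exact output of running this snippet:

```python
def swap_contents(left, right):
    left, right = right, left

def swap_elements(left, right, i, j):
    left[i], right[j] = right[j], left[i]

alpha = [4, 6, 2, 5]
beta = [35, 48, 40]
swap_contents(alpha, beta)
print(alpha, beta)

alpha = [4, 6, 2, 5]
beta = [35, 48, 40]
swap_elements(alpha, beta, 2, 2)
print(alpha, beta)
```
[4, 6, 2, 5] [35, 48, 40]
[4, 6, 40, 5] [35, 48, 2]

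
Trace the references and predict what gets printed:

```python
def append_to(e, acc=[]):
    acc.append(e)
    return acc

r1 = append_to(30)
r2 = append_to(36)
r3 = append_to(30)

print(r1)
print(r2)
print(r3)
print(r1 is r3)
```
[30, 36, 30]
[30, 36, 30]
[30, 36, 30]
True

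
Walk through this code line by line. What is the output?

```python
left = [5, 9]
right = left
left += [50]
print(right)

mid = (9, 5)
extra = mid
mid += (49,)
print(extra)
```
[5, 9, 50]
(9, 5)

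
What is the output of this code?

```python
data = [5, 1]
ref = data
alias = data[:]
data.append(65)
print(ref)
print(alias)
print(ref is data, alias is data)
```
[5, 1, 65]
[5, 1]
True False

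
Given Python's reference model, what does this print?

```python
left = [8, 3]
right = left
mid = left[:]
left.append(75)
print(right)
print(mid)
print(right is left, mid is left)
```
[8, 3, 75]
[8, 3]
True False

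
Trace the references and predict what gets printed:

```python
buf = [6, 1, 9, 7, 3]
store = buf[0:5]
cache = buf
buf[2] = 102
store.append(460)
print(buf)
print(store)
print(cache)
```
[6, 1, 102, 7, 3]
[6, 1, 9, 7, 3, 460]
[6, 1, 102, 7, 3]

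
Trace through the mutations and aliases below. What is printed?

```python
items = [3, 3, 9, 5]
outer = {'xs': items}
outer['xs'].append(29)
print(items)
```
[3, 3, 9, 5, 29]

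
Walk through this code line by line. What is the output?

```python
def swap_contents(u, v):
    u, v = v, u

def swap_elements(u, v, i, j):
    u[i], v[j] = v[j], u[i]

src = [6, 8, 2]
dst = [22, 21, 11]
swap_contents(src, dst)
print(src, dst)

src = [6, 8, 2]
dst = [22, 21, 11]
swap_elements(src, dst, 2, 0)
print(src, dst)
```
[6, 8, 2] [22, 21, 11]
[6, 8, 22] [2, 21, 11]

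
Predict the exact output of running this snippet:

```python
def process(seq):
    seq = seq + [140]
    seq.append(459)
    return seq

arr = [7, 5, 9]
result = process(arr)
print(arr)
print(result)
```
[7, 5, 9]
[7, 5, 9, 140, 459]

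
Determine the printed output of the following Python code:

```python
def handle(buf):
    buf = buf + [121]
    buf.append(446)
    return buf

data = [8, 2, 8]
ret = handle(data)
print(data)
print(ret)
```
[8, 2, 8]
[8, 2, 8, 121, 446]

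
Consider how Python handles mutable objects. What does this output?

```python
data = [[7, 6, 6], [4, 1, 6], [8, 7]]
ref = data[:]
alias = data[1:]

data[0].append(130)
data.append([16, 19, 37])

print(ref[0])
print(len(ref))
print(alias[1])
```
[7, 6, 6, 130]
3
[8, 7]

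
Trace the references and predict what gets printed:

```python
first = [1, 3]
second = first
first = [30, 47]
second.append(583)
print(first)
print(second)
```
[30, 47]
[1, 3, 583]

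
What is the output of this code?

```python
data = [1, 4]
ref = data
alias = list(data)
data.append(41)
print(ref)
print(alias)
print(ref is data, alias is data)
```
[1, 4, 41]
[1, 4]
True False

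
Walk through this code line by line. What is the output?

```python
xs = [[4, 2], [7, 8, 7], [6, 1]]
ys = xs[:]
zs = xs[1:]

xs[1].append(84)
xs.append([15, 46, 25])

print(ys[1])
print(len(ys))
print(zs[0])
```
[7, 8, 7, 84]
3
[7, 8, 7, 84]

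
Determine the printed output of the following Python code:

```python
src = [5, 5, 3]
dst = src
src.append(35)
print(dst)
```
[5, 5, 3, 35]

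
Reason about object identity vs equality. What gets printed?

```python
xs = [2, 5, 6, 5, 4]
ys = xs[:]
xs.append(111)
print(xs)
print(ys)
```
[2, 5, 6, 5, 4, 111]
[2, 5, 6, 5, 4]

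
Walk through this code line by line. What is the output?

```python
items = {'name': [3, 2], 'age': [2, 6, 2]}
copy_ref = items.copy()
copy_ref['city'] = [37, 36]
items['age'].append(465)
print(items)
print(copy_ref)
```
{'name': [3, 2], 'age': [2, 6, 2, 465]}
{'name': [3, 2], 'age': [2, 6, 2, 465], 'city': [37, 36]}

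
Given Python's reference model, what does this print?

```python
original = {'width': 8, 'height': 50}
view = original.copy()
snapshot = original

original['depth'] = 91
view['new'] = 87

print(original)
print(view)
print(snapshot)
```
{'width': 8, 'height': 50, 'depth': 91}
{'width': 8, 'height': 50, 'new': 87}
{'width': 8, 'height': 50, 'depth': 91}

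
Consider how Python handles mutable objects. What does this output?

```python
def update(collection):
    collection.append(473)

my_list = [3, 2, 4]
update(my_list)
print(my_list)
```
[3, 2, 4, 473]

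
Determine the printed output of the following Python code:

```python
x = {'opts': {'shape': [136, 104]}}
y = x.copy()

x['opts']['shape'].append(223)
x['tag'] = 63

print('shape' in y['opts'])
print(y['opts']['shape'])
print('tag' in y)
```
True
[136, 104, 223]
False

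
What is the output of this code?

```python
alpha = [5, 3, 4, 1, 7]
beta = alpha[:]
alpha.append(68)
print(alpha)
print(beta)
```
[5, 3, 4, 1, 7, 68]
[5, 3, 4, 1, 7]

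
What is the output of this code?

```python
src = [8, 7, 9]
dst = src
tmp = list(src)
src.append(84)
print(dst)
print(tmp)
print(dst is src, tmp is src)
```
[8, 7, 9, 84]
[8, 7, 9]
True False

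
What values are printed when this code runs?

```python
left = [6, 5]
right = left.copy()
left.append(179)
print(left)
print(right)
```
[6, 5, 179]
[6, 5]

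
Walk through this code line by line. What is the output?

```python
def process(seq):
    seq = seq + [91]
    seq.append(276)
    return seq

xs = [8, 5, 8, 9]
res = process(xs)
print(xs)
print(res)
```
[8, 5, 8, 9]
[8, 5, 8, 9, 91, 276]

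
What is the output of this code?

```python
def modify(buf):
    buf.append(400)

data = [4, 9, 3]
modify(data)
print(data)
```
[4, 9, 3, 400]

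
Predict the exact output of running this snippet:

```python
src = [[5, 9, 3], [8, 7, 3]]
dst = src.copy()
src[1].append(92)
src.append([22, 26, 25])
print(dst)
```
[[5, 9, 3], [8, 7, 3, 92]]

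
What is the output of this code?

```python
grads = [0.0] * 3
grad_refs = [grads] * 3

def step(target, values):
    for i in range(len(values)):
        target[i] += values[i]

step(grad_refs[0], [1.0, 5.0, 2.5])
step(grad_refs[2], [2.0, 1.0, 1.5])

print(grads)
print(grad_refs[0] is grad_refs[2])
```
[3.0, 6.0, 4.0]
True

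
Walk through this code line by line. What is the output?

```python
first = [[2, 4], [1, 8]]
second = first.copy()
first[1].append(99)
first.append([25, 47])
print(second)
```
[[2, 4], [1, 8, 99]]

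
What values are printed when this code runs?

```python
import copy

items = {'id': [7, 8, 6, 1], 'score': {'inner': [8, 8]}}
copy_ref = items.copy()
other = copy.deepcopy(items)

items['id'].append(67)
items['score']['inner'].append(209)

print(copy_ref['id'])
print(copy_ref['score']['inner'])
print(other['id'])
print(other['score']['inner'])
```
[7, 8, 6, 1, 67]
[8, 8, 209]
[7, 8, 6, 1]
[8, 8]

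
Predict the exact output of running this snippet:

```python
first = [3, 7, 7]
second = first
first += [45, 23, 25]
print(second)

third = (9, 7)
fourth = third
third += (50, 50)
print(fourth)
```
[3, 7, 7, 45, 23, 25]
(9, 7)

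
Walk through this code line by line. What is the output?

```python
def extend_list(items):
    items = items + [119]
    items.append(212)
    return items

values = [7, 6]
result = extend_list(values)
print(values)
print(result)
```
[7, 6]
[7, 6, 119, 212]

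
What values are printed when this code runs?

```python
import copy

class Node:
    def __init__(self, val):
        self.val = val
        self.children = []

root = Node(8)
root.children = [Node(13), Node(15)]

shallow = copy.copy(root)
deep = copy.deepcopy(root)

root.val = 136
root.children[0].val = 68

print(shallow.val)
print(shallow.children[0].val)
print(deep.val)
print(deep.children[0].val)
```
8
68
8
13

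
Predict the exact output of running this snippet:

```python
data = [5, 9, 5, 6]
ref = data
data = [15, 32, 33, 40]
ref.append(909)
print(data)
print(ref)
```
[15, 32, 33, 40]
[5, 9, 5, 6, 909]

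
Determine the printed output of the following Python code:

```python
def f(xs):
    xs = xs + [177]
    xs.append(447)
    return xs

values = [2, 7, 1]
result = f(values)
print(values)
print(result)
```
[2, 7, 1]
[2, 7, 1, 177, 447]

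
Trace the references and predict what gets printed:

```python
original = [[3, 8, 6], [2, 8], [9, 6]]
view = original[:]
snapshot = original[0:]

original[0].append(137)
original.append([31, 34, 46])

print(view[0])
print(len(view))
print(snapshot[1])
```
[3, 8, 6, 137]
3
[2, 8]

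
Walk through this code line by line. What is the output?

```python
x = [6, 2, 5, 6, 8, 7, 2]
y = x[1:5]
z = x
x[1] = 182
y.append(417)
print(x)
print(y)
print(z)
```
[6, 182, 5, 6, 8, 7, 2]
[2, 5, 6, 8, 417]
[6, 182, 5, 6, 8, 7, 2]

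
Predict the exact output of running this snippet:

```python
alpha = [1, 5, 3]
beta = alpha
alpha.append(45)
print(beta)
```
[1, 5, 3, 45]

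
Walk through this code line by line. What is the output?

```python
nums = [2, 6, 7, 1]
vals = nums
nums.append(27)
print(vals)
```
[2, 6, 7, 1, 27]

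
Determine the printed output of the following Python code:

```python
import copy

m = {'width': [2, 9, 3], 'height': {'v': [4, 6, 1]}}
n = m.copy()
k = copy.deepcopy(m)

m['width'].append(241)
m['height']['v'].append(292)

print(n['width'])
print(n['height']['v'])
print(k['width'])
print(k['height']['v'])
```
[2, 9, 3, 241]
[4, 6, 1, 292]
[2, 9, 3]
[4, 6, 1]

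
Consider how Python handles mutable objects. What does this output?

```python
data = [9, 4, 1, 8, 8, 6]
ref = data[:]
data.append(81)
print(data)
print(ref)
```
[9, 4, 1, 8, 8, 6, 81]
[9, 4, 1, 8, 8, 6]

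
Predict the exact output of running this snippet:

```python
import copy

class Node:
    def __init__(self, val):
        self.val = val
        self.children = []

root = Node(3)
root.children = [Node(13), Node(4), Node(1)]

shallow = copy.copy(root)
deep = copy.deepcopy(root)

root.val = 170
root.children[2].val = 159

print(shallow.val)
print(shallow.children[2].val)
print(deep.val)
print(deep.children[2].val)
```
3
159
3
1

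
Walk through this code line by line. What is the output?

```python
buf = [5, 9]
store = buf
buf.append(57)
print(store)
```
[5, 9, 57]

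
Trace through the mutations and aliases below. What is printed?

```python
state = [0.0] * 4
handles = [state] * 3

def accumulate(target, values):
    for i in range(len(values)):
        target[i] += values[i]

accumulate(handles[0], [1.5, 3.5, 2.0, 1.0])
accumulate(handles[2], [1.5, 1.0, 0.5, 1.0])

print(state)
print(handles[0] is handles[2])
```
[3.0, 4.5, 2.5, 2.0]
True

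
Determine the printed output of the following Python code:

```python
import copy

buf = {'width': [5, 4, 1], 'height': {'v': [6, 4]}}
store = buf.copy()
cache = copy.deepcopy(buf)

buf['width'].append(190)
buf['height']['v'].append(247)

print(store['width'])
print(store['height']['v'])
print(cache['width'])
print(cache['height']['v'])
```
[5, 4, 1, 190]
[6, 4, 247]
[5, 4, 1]
[6, 4]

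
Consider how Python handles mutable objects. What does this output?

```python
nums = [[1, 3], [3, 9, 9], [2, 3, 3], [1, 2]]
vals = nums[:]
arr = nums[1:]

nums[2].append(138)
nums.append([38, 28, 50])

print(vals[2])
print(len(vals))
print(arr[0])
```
[2, 3, 3, 138]
4
[3, 9, 9]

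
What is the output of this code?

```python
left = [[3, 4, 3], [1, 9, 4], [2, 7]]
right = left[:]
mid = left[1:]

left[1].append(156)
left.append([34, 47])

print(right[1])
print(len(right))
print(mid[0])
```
[1, 9, 4, 156]
3
[1, 9, 4, 156]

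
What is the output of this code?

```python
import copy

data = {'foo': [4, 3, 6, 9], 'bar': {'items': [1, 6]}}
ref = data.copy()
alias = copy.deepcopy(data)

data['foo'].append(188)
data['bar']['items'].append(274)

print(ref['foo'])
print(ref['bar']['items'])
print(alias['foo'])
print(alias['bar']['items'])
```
[4, 3, 6, 9, 188]
[1, 6, 274]
[4, 3, 6, 9]
[1, 6]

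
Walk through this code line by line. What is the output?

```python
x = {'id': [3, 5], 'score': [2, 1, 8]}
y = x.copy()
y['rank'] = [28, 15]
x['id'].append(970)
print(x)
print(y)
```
{'id': [3, 5, 970], 'score': [2, 1, 8]}
{'id': [3, 5, 970], 'score': [2, 1, 8], 'rank': [28, 15]}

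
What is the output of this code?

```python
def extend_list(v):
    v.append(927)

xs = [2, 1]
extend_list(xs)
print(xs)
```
[2, 1, 927]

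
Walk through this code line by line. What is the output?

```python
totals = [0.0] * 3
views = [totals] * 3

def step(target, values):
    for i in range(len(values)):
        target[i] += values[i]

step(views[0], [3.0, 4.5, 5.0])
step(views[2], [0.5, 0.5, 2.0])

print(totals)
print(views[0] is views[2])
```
[3.5, 5.0, 7.0]
True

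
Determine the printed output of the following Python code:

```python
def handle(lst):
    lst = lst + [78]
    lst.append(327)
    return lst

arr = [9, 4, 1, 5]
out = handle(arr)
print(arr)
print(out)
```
[9, 4, 1, 5]
[9, 4, 1, 5, 78, 327]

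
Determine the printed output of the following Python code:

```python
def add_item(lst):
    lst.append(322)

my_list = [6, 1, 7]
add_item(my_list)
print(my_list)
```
[6, 1, 7, 322]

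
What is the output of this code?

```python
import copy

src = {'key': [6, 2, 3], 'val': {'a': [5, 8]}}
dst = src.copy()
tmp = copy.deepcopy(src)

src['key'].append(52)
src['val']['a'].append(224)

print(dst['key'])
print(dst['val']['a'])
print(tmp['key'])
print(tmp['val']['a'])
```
[6, 2, 3, 52]
[5, 8, 224]
[6, 2, 3]
[5, 8]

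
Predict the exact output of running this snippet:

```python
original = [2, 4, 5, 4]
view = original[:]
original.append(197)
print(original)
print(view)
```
[2, 4, 5, 4, 197]
[2, 4, 5, 4]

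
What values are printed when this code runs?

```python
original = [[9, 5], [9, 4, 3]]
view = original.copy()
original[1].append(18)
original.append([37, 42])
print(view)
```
[[9, 5], [9, 4, 3, 18]]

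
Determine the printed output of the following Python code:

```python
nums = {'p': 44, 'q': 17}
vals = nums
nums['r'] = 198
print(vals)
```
{'p': 44, 'q': 17, 'r': 198}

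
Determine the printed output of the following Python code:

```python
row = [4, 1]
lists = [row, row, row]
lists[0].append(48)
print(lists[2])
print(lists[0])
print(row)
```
[4, 1, 48]
[4, 1, 48]
[4, 1, 48]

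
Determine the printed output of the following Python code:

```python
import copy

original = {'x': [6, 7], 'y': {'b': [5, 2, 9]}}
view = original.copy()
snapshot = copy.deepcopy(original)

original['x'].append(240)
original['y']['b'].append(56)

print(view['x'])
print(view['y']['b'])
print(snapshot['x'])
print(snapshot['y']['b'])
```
[6, 7, 240]
[5, 2, 9, 56]
[6, 7]
[5, 2, 9]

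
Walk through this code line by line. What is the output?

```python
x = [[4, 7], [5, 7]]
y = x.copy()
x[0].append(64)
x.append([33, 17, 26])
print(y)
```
[[4, 7, 64], [5, 7]]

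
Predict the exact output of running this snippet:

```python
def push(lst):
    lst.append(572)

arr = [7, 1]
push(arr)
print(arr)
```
[7, 1, 572]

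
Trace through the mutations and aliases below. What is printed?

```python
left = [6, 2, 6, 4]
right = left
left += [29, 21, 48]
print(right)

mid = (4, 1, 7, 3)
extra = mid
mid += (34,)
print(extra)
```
[6, 2, 6, 4, 29, 21, 48]
(4, 1, 7, 3)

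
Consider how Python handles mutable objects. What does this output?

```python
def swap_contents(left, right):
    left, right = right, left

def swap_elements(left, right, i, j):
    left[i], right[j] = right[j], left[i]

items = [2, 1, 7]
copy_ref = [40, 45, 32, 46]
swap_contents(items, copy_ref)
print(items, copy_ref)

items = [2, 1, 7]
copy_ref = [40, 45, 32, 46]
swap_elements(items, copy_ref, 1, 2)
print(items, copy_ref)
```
[2, 1, 7] [40, 45, 32, 46]
[2, 32, 7] [40, 45, 1, 46]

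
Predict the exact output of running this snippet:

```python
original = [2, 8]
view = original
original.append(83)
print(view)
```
[2, 8, 83]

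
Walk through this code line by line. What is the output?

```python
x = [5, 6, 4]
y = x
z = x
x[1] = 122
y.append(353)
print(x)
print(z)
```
[5, 122, 4, 353]
[5, 122, 4, 353]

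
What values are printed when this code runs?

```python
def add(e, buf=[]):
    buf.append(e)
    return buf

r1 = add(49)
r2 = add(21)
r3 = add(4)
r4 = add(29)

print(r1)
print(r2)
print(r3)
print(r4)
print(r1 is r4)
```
[49, 21, 4, 29]
[49, 21, 4, 29]
[49, 21, 4, 29]
[49, 21, 4, 29]
True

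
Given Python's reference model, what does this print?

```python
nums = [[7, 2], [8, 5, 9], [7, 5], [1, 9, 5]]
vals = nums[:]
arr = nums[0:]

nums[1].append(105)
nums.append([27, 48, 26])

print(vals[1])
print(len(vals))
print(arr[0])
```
[8, 5, 9, 105]
4
[7, 2]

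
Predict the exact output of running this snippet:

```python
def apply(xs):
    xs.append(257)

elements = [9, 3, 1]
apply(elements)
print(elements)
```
[9, 3, 1, 257]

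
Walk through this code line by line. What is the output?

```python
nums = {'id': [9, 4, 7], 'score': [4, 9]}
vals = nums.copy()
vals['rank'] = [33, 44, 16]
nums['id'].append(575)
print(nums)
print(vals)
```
{'id': [9, 4, 7, 575], 'score': [4, 9]}
{'id': [9, 4, 7, 575], 'score': [4, 9], 'rank': [33, 44, 16]}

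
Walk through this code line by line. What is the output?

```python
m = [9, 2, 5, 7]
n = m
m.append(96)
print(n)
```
[9, 2, 5, 7, 96]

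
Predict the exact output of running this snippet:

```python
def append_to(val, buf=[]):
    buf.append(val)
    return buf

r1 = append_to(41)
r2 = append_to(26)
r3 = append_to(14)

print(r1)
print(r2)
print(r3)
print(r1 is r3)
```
[41, 26, 14]
[41, 26, 14]
[41, 26, 14]
True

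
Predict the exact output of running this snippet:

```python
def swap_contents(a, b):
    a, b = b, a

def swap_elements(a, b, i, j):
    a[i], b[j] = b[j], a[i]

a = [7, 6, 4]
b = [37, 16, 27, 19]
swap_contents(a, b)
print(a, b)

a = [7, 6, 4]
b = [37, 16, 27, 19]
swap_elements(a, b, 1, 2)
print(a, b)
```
[7, 6, 4] [37, 16, 27, 19]
[7, 27, 4] [37, 16, 6, 19]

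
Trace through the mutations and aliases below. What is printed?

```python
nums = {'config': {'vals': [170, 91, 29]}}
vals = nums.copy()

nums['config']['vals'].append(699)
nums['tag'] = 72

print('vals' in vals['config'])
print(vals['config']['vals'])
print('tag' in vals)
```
True
[170, 91, 29, 699]
False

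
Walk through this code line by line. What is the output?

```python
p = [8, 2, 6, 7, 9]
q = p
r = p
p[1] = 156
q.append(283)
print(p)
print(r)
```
[8, 156, 6, 7, 9, 283]
[8, 156, 6, 7, 9, 283]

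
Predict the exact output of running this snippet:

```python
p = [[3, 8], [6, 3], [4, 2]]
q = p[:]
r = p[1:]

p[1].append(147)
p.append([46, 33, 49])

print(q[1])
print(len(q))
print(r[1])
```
[6, 3, 147]
3
[4, 2]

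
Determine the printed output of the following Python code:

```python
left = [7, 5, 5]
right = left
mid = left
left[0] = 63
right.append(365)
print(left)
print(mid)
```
[63, 5, 5, 365]
[63, 5, 5, 365]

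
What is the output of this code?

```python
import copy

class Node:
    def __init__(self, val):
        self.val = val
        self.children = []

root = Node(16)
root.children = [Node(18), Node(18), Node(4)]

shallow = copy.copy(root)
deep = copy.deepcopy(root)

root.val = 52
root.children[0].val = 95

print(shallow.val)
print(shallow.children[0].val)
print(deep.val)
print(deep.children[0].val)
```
16
95
16
18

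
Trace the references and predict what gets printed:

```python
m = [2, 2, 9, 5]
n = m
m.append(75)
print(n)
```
[2, 2, 9, 5, 75]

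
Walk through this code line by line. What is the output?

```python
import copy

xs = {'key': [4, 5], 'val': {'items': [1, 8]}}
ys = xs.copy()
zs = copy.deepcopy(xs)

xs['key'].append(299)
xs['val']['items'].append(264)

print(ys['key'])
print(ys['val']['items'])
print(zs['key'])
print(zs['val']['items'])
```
[4, 5, 299]
[1, 8, 264]
[4, 5]
[1, 8]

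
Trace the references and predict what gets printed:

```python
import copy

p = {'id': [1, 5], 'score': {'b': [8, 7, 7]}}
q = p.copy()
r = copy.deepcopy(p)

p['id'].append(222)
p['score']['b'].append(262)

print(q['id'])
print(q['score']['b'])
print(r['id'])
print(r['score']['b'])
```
[1, 5, 222]
[8, 7, 7, 262]
[1, 5]
[8, 7, 7]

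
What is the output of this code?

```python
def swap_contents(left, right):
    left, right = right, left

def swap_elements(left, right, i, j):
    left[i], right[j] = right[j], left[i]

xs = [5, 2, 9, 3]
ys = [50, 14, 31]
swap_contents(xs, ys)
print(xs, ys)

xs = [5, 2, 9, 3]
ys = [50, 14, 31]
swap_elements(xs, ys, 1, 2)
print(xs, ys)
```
[5, 2, 9, 3] [50, 14, 31]
[5, 31, 9, 3] [50, 14, 2]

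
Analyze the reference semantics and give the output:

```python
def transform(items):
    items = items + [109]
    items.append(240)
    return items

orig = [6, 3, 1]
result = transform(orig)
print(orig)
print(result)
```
[6, 3, 1]
[6, 3, 1, 109, 240]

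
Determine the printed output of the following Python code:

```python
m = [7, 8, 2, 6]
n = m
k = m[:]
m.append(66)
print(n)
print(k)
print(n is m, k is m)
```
[7, 8, 2, 6, 66]
[7, 8, 2, 6]
True False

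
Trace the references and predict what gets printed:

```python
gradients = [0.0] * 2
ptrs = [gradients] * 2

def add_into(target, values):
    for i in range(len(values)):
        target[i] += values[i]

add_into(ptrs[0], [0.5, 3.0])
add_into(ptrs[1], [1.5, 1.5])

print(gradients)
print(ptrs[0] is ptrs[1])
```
[2.0, 4.5]
True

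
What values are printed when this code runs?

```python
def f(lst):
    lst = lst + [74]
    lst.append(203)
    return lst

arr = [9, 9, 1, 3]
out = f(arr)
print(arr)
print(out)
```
[9, 9, 1, 3]
[9, 9, 1, 3, 74, 203]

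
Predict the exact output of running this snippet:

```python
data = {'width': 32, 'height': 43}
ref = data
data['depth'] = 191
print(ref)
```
{'width': 32, 'height': 43, 'depth': 191}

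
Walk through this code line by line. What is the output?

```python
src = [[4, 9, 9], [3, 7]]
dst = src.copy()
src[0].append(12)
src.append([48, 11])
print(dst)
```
[[4, 9, 9, 12], [3, 7]]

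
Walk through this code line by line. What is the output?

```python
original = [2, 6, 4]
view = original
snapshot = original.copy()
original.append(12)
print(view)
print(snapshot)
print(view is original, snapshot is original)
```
[2, 6, 4, 12]
[2, 6, 4]
True False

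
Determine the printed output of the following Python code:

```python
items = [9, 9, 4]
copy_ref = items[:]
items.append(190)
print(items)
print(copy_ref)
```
[9, 9, 4, 190]
[9, 9, 4]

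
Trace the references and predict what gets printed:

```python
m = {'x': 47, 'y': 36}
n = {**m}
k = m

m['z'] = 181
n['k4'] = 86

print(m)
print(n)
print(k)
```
{'x': 47, 'y': 36, 'z': 181}
{'x': 47, 'y': 36, 'k4': 86}
{'x': 47, 'y': 36, 'z': 181}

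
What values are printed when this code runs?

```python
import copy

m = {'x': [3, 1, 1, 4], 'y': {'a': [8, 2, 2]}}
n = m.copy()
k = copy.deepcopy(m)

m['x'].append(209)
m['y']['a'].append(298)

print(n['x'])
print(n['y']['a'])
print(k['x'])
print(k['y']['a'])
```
[3, 1, 1, 4, 209]
[8, 2, 2, 298]
[3, 1, 1, 4]
[8, 2, 2]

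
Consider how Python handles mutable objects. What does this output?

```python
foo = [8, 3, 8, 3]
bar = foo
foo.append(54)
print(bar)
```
[8, 3, 8, 3, 54]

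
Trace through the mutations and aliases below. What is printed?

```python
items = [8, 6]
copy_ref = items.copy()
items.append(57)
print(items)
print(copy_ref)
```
[8, 6, 57]
[8, 6]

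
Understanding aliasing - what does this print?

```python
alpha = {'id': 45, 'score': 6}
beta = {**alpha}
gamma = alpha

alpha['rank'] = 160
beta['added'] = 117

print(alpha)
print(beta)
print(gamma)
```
{'id': 45, 'score': 6, 'rank': 160}
{'id': 45, 'score': 6, 'added': 117}
{'id': 45, 'score': 6, 'rank': 160}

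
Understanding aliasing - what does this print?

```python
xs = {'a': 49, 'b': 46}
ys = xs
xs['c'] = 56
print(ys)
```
{'a': 49, 'b': 46, 'c': 56}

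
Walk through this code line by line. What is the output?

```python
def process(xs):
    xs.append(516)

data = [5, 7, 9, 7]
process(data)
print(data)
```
[5, 7, 9, 7, 516]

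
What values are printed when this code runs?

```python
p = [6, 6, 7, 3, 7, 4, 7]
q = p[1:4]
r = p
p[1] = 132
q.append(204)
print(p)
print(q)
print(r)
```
[6, 132, 7, 3, 7, 4, 7]
[6, 7, 3, 204]
[6, 132, 7, 3, 7, 4, 7]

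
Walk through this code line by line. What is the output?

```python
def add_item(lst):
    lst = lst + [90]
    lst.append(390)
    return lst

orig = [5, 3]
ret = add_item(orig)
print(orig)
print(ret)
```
[5, 3]
[5, 3, 90, 390]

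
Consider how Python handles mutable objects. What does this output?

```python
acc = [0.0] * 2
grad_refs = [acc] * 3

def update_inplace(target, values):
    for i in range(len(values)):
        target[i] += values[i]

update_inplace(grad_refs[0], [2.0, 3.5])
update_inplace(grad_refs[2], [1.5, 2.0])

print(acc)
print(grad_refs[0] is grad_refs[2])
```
[3.5, 5.5]
True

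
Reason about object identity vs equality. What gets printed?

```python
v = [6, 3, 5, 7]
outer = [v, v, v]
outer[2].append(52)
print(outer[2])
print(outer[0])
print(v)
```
[6, 3, 5, 7, 52]
[6, 3, 5, 7, 52]
[6, 3, 5, 7, 52]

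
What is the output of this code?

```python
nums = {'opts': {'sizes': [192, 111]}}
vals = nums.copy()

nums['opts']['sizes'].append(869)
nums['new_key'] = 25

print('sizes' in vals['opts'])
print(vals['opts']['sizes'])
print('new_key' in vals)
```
True
[192, 111, 869]
False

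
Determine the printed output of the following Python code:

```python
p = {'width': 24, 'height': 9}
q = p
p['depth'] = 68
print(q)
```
{'width': 24, 'height': 9, 'depth': 68}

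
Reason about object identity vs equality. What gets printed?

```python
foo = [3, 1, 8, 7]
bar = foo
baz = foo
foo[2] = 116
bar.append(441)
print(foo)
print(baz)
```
[3, 1, 116, 7, 441]
[3, 1, 116, 7, 441]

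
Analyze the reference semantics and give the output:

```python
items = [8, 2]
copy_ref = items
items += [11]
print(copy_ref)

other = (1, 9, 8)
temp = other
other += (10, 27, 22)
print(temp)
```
[8, 2, 11]
(1, 9, 8)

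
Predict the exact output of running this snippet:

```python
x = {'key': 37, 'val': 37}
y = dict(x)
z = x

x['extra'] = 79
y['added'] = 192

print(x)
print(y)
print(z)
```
{'key': 37, 'val': 37, 'extra': 79}
{'key': 37, 'val': 37, 'added': 192}
{'key': 37, 'val': 37, 'extra': 79}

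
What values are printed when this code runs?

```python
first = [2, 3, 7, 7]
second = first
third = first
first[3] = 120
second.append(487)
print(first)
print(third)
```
[2, 3, 7, 120, 487]
[2, 3, 7, 120, 487]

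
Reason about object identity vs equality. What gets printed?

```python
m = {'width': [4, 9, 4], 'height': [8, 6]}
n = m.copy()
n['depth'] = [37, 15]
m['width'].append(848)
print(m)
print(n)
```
{'width': [4, 9, 4, 848], 'height': [8, 6]}
{'width': [4, 9, 4, 848], 'height': [8, 6], 'depth': [37, 15]}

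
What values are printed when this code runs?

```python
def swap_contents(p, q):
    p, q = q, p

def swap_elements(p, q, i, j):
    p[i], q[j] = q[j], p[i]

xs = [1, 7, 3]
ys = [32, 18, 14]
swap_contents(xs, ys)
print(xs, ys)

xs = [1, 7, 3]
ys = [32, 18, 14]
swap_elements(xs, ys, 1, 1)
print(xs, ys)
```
[1, 7, 3] [32, 18, 14]
[1, 18, 3] [32, 7, 14]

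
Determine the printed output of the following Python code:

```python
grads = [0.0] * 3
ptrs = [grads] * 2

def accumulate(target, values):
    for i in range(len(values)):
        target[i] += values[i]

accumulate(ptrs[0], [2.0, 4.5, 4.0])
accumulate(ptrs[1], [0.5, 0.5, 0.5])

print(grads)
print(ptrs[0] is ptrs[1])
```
[2.5, 5.0, 4.5]
True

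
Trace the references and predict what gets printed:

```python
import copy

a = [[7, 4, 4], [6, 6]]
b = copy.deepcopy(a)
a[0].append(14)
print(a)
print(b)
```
[[7, 4, 4, 14], [6, 6]]
[[7, 4, 4], [6, 6]]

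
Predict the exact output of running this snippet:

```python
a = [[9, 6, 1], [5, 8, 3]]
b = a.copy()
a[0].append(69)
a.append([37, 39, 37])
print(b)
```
[[9, 6, 1, 69], [5, 8, 3]]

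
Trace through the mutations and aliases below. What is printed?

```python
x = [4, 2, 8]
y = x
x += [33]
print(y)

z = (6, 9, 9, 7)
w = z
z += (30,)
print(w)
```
[4, 2, 8, 33]
(6, 9, 9, 7)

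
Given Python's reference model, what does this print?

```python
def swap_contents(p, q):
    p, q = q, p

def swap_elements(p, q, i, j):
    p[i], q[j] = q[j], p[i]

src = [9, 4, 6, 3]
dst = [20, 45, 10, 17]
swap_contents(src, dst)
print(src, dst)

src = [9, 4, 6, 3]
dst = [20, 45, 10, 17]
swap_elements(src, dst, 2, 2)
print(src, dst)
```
[9, 4, 6, 3] [20, 45, 10, 17]
[9, 4, 10, 3] [20, 45, 6, 17]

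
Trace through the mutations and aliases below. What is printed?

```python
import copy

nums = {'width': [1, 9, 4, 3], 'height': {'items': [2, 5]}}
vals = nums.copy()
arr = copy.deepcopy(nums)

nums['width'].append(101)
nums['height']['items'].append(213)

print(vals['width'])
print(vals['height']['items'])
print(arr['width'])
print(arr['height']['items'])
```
[1, 9, 4, 3, 101]
[2, 5, 213]
[1, 9, 4, 3]
[2, 5]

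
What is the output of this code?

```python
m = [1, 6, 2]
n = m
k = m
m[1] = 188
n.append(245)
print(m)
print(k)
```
[1, 188, 2, 245]
[1, 188, 2, 245]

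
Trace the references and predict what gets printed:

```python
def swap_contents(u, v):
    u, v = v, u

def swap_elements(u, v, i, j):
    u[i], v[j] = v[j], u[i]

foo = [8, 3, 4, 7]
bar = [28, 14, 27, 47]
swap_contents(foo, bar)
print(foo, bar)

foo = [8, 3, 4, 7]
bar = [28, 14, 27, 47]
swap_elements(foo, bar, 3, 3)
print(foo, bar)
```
[8, 3, 4, 7] [28, 14, 27, 47]
[8, 3, 4, 47] [28, 14, 27, 7]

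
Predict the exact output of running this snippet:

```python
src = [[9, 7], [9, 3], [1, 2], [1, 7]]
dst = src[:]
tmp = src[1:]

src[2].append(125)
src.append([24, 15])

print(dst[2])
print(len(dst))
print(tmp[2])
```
[1, 2, 125]
4
[1, 7]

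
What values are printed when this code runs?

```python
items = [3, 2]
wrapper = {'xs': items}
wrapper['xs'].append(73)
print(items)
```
[3, 2, 73]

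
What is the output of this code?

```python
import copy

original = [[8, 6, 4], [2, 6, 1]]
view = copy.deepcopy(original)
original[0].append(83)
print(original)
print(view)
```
[[8, 6, 4, 83], [2, 6, 1]]
[[8, 6, 4], [2, 6, 1]]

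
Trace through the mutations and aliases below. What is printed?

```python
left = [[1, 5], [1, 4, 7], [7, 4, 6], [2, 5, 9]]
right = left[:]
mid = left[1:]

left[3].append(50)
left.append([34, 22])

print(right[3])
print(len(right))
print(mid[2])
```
[2, 5, 9, 50]
4
[2, 5, 9, 50]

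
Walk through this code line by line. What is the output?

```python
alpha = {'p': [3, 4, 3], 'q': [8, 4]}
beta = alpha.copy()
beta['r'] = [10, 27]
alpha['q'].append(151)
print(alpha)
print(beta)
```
{'p': [3, 4, 3], 'q': [8, 4, 151]}
{'p': [3, 4, 3], 'q': [8, 4, 151], 'r': [10, 27]}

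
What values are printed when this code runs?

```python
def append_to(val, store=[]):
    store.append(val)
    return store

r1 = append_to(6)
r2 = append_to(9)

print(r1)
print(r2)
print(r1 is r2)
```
[6, 9]
[6, 9]
True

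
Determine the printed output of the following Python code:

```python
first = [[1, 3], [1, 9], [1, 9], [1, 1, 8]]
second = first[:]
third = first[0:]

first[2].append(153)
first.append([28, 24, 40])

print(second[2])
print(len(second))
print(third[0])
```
[1, 9, 153]
4
[1, 3]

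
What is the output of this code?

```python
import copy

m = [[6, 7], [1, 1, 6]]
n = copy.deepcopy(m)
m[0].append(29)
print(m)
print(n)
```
[[6, 7, 29], [1, 1, 6]]
[[6, 7], [1, 1, 6]]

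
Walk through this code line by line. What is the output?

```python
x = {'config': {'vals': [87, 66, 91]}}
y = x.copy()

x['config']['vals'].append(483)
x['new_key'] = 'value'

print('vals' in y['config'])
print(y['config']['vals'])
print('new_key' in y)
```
True
[87, 66, 91, 483]
False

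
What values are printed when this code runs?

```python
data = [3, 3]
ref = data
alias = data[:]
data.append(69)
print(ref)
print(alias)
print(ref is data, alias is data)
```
[3, 3, 69]
[3, 3]
True False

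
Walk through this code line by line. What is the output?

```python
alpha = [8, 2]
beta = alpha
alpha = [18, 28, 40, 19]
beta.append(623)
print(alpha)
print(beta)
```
[18, 28, 40, 19]
[8, 2, 623]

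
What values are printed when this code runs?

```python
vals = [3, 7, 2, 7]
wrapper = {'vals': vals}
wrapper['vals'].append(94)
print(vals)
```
[3, 7, 2, 7, 94]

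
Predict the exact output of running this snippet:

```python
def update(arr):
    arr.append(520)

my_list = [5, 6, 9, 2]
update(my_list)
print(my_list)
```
[5, 6, 9, 2, 520]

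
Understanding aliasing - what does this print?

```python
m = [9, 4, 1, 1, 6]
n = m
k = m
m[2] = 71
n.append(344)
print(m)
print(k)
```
[9, 4, 71, 1, 6, 344]
[9, 4, 71, 1, 6, 344]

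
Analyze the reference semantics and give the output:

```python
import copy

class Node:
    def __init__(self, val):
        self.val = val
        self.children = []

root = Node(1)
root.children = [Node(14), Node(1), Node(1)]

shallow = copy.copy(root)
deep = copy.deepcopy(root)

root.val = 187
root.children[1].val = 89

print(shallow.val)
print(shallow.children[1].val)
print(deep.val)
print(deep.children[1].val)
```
1
89
1
1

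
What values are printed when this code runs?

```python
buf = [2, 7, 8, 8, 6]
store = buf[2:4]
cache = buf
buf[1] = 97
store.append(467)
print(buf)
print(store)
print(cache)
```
[2, 97, 8, 8, 6]
[8, 8, 467]
[2, 97, 8, 8, 6]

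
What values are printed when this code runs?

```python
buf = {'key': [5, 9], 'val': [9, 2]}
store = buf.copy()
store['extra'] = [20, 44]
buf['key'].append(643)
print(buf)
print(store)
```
{'key': [5, 9, 643], 'val': [9, 2]}
{'key': [5, 9, 643], 'val': [9, 2], 'extra': [20, 44]}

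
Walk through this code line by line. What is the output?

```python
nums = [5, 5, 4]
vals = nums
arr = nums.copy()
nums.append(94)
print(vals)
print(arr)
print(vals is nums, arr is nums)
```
[5, 5, 4, 94]
[5, 5, 4]
True False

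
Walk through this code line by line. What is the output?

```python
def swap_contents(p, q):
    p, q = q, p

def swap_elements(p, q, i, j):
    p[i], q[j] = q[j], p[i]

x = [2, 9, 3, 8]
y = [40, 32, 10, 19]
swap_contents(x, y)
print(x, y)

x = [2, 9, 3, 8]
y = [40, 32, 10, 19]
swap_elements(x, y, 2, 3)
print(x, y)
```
[2, 9, 3, 8] [40, 32, 10, 19]
[2, 9, 19, 8] [40, 32, 10, 3]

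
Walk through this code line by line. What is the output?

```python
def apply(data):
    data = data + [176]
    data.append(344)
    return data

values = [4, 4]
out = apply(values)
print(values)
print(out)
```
[4, 4]
[4, 4, 176, 344]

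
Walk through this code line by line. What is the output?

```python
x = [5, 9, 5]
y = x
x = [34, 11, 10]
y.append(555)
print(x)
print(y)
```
[34, 11, 10]
[5, 9, 5, 555]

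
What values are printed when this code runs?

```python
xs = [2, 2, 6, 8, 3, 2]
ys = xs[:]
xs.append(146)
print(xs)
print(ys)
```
[2, 2, 6, 8, 3, 2, 146]
[2, 2, 6, 8, 3, 2]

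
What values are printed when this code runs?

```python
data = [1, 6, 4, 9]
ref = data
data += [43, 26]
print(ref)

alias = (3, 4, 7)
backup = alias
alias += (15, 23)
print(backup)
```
[1, 6, 4, 9, 43, 26]
(3, 4, 7)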